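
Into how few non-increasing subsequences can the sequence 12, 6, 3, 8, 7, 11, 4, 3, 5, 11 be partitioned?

The minimum number of non-increasing subsequences covering a sequence equals the length of its longest strictly increasing subsequence.
LIS length is 4 (e.g. 3, 4, 5, 11), so 4 piles are needed.

4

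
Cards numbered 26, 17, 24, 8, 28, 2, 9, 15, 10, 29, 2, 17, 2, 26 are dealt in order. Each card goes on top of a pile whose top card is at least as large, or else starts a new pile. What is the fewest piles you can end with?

5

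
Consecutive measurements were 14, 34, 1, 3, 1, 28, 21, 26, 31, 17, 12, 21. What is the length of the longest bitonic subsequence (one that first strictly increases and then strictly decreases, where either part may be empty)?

7

inc[i] = longest strictly increasing subsequence ending at i; dec[i] = longest strictly decreasing subsequence starting at i:
i:      1  2  3  4  5  6  7  8  9 10 11 12
a[i]:  14 34  1  3  1 28 21 26 31 17 12 21
inc:    1  2  1  2  1  3  3  4  5  3  3  4
dec:    3  5  1  2  1  4  3  3  3  2  1  1
Best peak at i=9 (value 31): inc=5, dec=3, length 5+3−1 = 7.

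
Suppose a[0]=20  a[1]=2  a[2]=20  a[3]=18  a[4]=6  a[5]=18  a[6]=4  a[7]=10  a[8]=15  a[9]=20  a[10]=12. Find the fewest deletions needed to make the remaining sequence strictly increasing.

Fewest deletions = n − (longest strictly increasing subsequence).
i:      0  1  2  3  4  5  6  7  8  9 10
a[i]:  20  2 20 18  6 18  4 10 15 20 12
dp:     1  1  2  2  2  3  2  3  4  5  4
max dp = 5, so deletions = 11 − 5 = 6.

6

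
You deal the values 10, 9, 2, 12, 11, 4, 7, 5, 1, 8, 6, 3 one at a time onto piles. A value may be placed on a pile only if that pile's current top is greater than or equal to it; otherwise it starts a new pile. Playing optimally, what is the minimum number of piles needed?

Place each on the leftmost legal pile:
10 → new pile 1 (tops now [10])
9 → pile 1 (tops now [9])
2 → pile 1 (tops now [2])
12 → new pile 2 (tops now [2, 12])
11 → pile 2 (tops now [2, 11])
4 → pile 2 (tops now [2, 4])
7 → new pile 3 (tops now [2, 4, 7])
5 → pile 3 (tops now [2, 4, 5])
1 → pile 1 (tops now [1, 4, 5])
8 → new pile 4 (tops now [1, 4, 5, 8])
6 → pile 4 (tops now [1, 4, 5, 6])
3 → pile 2 (tops now [1, 3, 5, 6])
Four piles.

4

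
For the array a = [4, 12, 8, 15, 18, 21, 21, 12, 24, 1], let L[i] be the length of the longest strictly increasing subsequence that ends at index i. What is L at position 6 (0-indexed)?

5

dp[i] = 1 + max{dp[j] : j<i, a[j]<a[i]} (or 1 if no such j):
i:      0  1  2  3  4  5  6  7  8  9
a[i]:   4 12  8 15 18 21 21 12 24  1
dp:     1  2  2  3  4  5  5  3  6  1
At index 6 the value is 5.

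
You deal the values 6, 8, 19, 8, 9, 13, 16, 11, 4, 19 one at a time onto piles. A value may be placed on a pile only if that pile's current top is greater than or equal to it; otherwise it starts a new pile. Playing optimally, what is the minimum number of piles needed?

6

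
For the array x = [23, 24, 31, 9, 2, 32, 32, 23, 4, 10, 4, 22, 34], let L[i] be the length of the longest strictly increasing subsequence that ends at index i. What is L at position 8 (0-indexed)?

2

dp[i] = 1 + max{dp[j] : j<i, x[j]<x[i]} (or 1 if no such j):
i:      0  1  2  3  4  5  6  7  8  9 10 11 12
x[i]:  23 24 31  9  2 32 32 23  4 10  4 22 34
dp:     1  2  3  1  1  4  4  2  2  3  2  4  5
At index 8 the value is 2.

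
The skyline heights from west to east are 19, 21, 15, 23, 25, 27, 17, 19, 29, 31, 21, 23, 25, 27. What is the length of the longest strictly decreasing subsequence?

2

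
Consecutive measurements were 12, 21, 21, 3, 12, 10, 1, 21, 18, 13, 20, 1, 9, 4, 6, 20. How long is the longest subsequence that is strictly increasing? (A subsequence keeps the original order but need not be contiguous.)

Track the smallest tail for each achievable length (strict):
12 → extends → [12]
21 → extends → [12, 21]
21 → already a tail → [12, 21]
3 → replaces 12 → [3, 21]
12 → replaces 21 → [3, 12]
10 → replaces 12 → [3, 10]
1 → replaces 3 → [1, 10]
21 → extends → [1, 10, 21]
18 → replaces 21 → [1, 10, 18]
13 → replaces 18 → [1, 10, 13]
20 → extends → [1, 10, 13, 20]
1 → already a tail → [1, 10, 13, 20]
9 → replaces 10 → [1, 9, 13, 20]
4 → replaces 9 → [1, 4, 13, 20]
6 → replaces 13 → [1, 4, 6, 20]
20 → already a tail → [1, 4, 6, 20]
Four tails, so the longest strictly increasing subsequence has length 4 (e.g. 3, 12, 18, 20).

4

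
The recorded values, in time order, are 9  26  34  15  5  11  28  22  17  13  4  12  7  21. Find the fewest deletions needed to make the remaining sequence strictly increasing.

Fewest deletions = n − (longest strictly increasing subsequence).
i:      1  2  3  4  5  6  7  8  9 10 11 12 13 14
a[i]:   9 26 34 15  5 11 28 22 17 13  4 12  7 21
dp:     1  2  3  2  1  2  3  3  3  3  1  3  2  4
max dp = 4, so deletions = 14 − 4 = 10.

10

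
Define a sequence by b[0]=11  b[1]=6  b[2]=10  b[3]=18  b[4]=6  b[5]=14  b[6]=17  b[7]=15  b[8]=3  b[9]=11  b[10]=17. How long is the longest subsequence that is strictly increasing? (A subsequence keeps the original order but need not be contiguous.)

5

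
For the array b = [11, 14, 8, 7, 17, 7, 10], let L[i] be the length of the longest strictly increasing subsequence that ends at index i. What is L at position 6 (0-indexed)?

2

dp[i] = 1 + max{dp[j] : j<i, b[j]<b[i]} (or 1 if no such j):
i:      0  1  2  3  4  5  6
b[i]:  11 14  8  7 17  7 10
dp:     1  2  1  1  3  1  2
At index 6 the value is 2.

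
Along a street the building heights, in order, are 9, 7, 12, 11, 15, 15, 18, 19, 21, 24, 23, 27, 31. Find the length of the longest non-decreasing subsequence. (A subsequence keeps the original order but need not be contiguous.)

10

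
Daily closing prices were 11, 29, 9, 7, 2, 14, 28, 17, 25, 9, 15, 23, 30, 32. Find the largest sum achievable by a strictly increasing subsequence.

Let S[i] be the best sum of a strictly increasing subsequence ending at i:
i:       1   2   3   4   5   6   7   8   9  10  11  12  13  14
a[i]:   11  29   9   7   2  14  28  17  25   9  15  23  30  32
S:      11  40   9   7   2  25  53  42  67  16  40  65  97 129
Maximum is 129 (e.g. 11 + 14 + 17 + 25 + 30 + 32).

129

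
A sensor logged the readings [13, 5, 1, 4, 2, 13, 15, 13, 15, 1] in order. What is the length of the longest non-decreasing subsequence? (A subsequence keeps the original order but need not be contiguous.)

Let dp[i] be the length of the longest such subsequence ending at index i:
i:      1  2  3  4  5  6  7  8  9 10
a[i]:  13  5  1  4  2 13 15 13 15  1
dp:     1  1  1  2  2  3  4  4  5  2
Maximum dp value is 5.

5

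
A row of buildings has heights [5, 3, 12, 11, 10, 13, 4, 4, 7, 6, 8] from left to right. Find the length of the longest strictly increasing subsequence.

4

Track the smallest tail for each achievable length (strict):
5 → extends → [5]
3 → replaces 5 → [3]
12 → extends → [3, 12]
11 → replaces 12 → [3, 11]
10 → replaces 11 → [3, 10]
13 → extends → [3, 10, 13]
4 → replaces 10 → [3, 4, 13]
4 → already a tail → [3, 4, 13]
7 → replaces 13 → [3, 4, 7]
6 → replaces 7 → [3, 4, 6]
8 → extends → [3, 4, 6, 8]
Four tails, so the longest strictly increasing subsequence has length 4 (e.g. 3, 4, 7, 8).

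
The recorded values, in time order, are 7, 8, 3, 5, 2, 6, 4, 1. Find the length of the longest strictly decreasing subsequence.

4

Negate each value so 'decreasing' becomes 'increasing', then run patience tails on the negated sequence:
-7 → extends → [-7]
-8 → replaces -7 → [-8]
-3 → extends → [-8, -3]
-5 → replaces -3 → [-8, -5]
-2 → extends → [-8, -5, -2]
-6 → replaces -5 → [-8, -6, -2]
-4 → replaces -2 → [-8, -6, -4]
-1 → extends → [-8, -6, -4, -1]
Four tails, so the longest strictly decreasing subsequence of the original has length 4.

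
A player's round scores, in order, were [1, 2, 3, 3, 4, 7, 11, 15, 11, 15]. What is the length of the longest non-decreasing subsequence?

9

Track the smallest tail for each achievable length (allowing ties):
1 → extends → [1]
2 → extends → [1, 2]
3 → extends → [1, 2, 3]
3 → extends → [1, 2, 3, 3]
4 → extends → [1, 2, 3, 3, 4]
7 → extends → [1, 2, 3, 3, 4, 7]
11 → extends → [1, 2, 3, 3, 4, 7, 11]
15 → extends → [1, 2, 3, 3, 4, 7, 11, 15]
11 → replaces 15 → [1, 2, 3, 3, 4, 7, 11, 11]
15 → extends → [1, 2, 3, 3, 4, 7, 11, 11, 15]
Nine tails, so the longest non-decreasing subsequence has length 9 (e.g. 1, 2, 3, 3, 4, 7, 11, 15, 15).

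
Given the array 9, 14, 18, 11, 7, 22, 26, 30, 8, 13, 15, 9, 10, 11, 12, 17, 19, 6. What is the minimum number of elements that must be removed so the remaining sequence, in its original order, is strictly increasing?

Fewest deletions = n − (longest strictly increasing subsequence).
Patience tails:
9 → extends → [9]
14 → extends → [9, 14]
18 → extends → [9, 14, 18]
11 → replaces 14 → [9, 11, 18]
7 → replaces 9 → [7, 11, 18]
22 → extends → [7, 11, 18, 22]
26 → extends → [7, 11, 18, 22, 26]
30 → extends → [7, 11, 18, 22, 26, 30]
8 → replaces 11 → [7, 8, 18, 22, 26, 30]
13 → replaces 18 → [7, 8, 13, 22, 26, 30]
15 → replaces 22 → [7, 8, 13, 15, 26, 30]
9 → replaces 13 → [7, 8, 9, 15, 26, 30]
10 → replaces 15 → [7, 8, 9, 10, 26, 30]
11 → replaces 26 → [7, 8, 9, 10, 11, 30]
12 → replaces 30 → [7, 8, 9, 10, 11, 12]
17 → extends → [7, 8, 9, 10, 11, 12, 17]
19 → extends → [7, 8, 9, 10, 11, 12, 17, 19]
6 → replaces 7 → [6, 8, 9, 10, 11, 12, 17, 19]
Longest strictly increasing subsequence has length 8, so deletions = 18 − 8 = 10.

10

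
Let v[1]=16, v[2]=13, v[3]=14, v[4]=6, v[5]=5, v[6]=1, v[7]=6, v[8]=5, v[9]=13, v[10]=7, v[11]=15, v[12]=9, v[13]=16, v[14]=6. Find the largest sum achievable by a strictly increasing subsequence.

58

Let S[i] be the best sum of a strictly increasing subsequence ending at i:
i:      1  2  3  4  5  6  7  8  9 10 11 12 13 14
v[i]:  16 13 14  6  5  1  6  5 13  7 15  9 16  6
S:     16 13 27  6  5  1 11  6 24 18 42 27 58 12
Maximum is 58 (e.g. 13 + 14 + 15 + 16).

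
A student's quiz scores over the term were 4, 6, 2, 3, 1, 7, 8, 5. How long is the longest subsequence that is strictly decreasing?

3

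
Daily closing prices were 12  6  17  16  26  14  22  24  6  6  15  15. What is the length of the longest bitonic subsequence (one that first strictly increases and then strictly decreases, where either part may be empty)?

5

inc[i] = longest strictly increasing subsequence ending at i; dec[i] = longest strictly decreasing subsequence starting at i:
i:      1  2  3  4  5  6  7  8  9 10 11 12
a[i]:  12  6 17 16 26 14 22 24  6  6 15 15
inc:    1  1  2  2  3  2  3  4  1  1  3  3
dec:    2  1  4  3  3  2  2  2  1  1  1  1
Best peak at i=3 (value 17): inc=2, dec=4, length 2+4−1 = 5.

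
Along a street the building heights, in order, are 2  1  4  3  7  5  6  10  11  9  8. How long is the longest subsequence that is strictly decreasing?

Negate each value so 'decreasing' becomes 'increasing', then run patience tails on the negated sequence:
-2 → extends → [-2]
-1 → extends → [-2, -1]
-4 → replaces -2 → [-4, -1]
-3 → replaces -1 → [-4, -3]
-7 → replaces -4 → [-7, -3]
-5 → replaces -3 → [-7, -5]
-6 → replaces -5 → [-7, -6]
-10 → replaces -7 → [-10, -6]
-11 → replaces -10 → [-11, -6]
-9 → replaces -6 → [-11, -9]
-8 → extends → [-11, -9, -8]
Three tails, so the longest strictly decreasing subsequence of the original has length 3.

3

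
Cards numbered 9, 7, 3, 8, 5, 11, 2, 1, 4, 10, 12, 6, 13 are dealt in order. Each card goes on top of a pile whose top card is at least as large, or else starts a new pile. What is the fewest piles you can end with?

5

The minimum number of non-increasing subsequences covering a sequence equals the length of its longest strictly increasing subsequence.
LIS length is 5 (e.g. 7, 8, 11, 12, 13), so 5 piles are needed.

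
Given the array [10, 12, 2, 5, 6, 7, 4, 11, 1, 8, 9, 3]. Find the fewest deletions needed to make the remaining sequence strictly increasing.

6

Fewest deletions = n − (longest strictly increasing subsequence).
i:      1  2  3  4  5  6  7  8  9 10 11 12
a[i]:  10 12  2  5  6  7  4 11  1  8  9  3
dp:     1  2  1  2  3  4  2  5  1  5  6  2
max dp = 6, so deletions = 12 − 6 = 6.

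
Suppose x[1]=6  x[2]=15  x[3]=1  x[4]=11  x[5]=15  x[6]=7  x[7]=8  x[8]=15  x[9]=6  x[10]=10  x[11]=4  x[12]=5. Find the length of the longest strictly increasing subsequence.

4

Let dp[i] be the length of the longest such subsequence ending at index i:
i:      1  2  3  4  5  6  7  8  9 10 11 12
x[i]:   6 15  1 11 15  7  8 15  6 10  4  5
dp:     1  2  1  2  3  2  3  4  2  4  2  3
Maximum dp value is 4.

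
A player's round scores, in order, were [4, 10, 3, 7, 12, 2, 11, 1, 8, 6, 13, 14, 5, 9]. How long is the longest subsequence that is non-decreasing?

5

Let dp[i] be the length of the longest such subsequence ending at index i:
i:      1  2  3  4  5  6  7  8  9 10 11 12 13 14
a[i]:   4 10  3  7 12  2 11  1  8  6 13 14  5  9
dp:     1  2  1  2  3  1  3  1  3  2  4  5  2  4
Maximum dp value is 5.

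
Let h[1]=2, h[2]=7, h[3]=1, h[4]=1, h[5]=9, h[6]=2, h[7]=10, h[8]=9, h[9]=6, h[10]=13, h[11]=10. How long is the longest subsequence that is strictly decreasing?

Negate each value so 'decreasing' becomes 'increasing', then run patience tails on the negated sequence:
-2 → extends → [-2]
-7 → replaces -2 → [-7]
-1 → extends → [-7, -1]
-1 → already a tail → [-7, -1]
-9 → replaces -7 → [-9, -1]
-2 → replaces -1 → [-9, -2]
-10 → replaces -9 → [-10, -2]
-9 → replaces -2 → [-10, -9]
-6 → extends → [-10, -9, -6]
-13 → replaces -10 → [-13, -9, -6]
-10 → replaces -9 → [-13, -10, -6]
Three tails, so the longest strictly decreasing subsequence of the original has length 3.

3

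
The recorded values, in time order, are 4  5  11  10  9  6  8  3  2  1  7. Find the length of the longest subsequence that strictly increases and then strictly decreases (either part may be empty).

inc[i] = longest strictly increasing subsequence ending at i; dec[i] = longest strictly decreasing subsequence starting at i:
i:      1  2  3  4  5  6  7  8  9 10 11
a[i]:   4  5 11 10  9  6  8  3  2  1  7
inc:    1  2  3  3  3  3  4  1  1  1  4
dec:    4  4  7  6  5  4  4  3  2  1  1
Best peak at i=3 (value 11): inc=3, dec=7, length 3+7−1 = 9.

9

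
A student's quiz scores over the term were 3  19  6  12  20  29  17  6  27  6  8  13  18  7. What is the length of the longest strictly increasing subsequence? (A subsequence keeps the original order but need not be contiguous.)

5

Let dp[i] be the length of the longest such subsequence ending at index i:
i:      1  2  3  4  5  6  7  8  9 10 11 12 13 14
a[i]:   3 19  6 12 20 29 17  6 27  6  8 13 18  7
dp:     1  2  2  3  4  5  4  2  5  2  3  4  5  3
Maximum dp value is 5.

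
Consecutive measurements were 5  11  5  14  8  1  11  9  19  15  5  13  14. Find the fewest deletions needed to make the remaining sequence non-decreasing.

Fewest deletions = n − (longest non-decreasing subsequence).
i:      1  2  3  4  5  6  7  8  9 10 11 12 13
a[i]:   5 11  5 14  8  1 11  9 19 15  5 13 14
dp:     1  2  2  3  3  1  4  4  5  5  3  5  6
max dp = 6, so deletions = 13 − 6 = 7.

7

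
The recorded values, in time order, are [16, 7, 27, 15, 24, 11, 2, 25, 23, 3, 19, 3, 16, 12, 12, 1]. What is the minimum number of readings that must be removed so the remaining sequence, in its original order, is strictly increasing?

12

Fewest deletions = n − (longest strictly increasing subsequence).
i:      1  2  3  4  5  6  7  8  9 10 11 12 13 14 15 16
a[i]:  16  7 27 15 24 11  2 25 23  3 19  3 16 12 12  1
dp:     1  1  2  2  3  2  1  4  3  2  3  2  3  3  3  1
max dp = 4, so deletions = 16 − 4 = 12.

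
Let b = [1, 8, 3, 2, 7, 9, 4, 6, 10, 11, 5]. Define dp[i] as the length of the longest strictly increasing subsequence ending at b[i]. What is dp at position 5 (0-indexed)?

4

dp[i] = 1 + max{dp[j] : j<i, b[j]<b[i]} (or 1 if no such j):
i:      0  1  2  3  4  5  6  7  8  9 10
b[i]:   1  8  3  2  7  9  4  6 10 11  5
dp:     1  2  2  2  3  4  3  4  5  6  4
At index 5 the value is 4.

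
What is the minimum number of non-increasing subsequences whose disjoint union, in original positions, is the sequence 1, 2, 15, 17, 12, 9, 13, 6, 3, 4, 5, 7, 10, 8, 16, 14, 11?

The minimum number of non-increasing subsequences covering a sequence equals the length of its longest strictly increasing subsequence.
LIS length is 8 (e.g. 1, 2, 3, 4, 5, 7, 10, 16), so 8 piles are needed.

8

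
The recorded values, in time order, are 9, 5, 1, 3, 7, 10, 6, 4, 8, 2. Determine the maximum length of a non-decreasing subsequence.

4

Track the smallest tail for each achievable length (allowing ties):
9 → extends → [9]
5 → replaces 9 → [5]
1 → replaces 5 → [1]
3 → extends → [1, 3]
7 → extends → [1, 3, 7]
10 → extends → [1, 3, 7, 10]
6 → replaces 7 → [1, 3, 6, 10]
4 → replaces 6 → [1, 3, 4, 10]
8 → replaces 10 → [1, 3, 4, 8]
2 → replaces 3 → [1, 2, 4, 8]
Four tails, so the longest non-decreasing subsequence has length 4 (e.g. 1, 3, 7, 10).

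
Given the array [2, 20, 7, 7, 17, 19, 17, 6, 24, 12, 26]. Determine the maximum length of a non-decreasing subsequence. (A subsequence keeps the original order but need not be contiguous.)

Track the smallest tail for each achievable length (allowing ties):
2 → extends → [2]
20 → extends → [2, 20]
7 → replaces 20 → [2, 7]
7 → extends → [2, 7, 7]
17 → extends → [2, 7, 7, 17]
19 → extends → [2, 7, 7, 17, 19]
17 → replaces 19 → [2, 7, 7, 17, 17]
6 → replaces 7 → [2, 6, 7, 17, 17]
24 → extends → [2, 6, 7, 17, 17, 24]
12 → replaces 17 → [2, 6, 7, 12, 17, 24]
26 → extends → [2, 6, 7, 12, 17, 24, 26]
Seven tails, so the longest non-decreasing subsequence has length 7 (e.g. 2, 7, 7, 17, 19, 24, 26).

7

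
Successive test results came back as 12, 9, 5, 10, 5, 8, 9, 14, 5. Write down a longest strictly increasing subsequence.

Patience tails give the LIS length; then backtrack through the dp parents:
12 → extends → [12]
9 → replaces 12 → [9]
5 → replaces 9 → [5]
10 → extends → [5, 10]
5 → already a tail → [5, 10]
8 → replaces 10 → [5, 8]
9 → extends → [5, 8, 9]
14 → extends → [5, 8, 9, 14]
5 → already a tail → [5, 8, 9, 14]
Length 4; one witness is 5, 8, 9, 14.

5, 8, 9, 14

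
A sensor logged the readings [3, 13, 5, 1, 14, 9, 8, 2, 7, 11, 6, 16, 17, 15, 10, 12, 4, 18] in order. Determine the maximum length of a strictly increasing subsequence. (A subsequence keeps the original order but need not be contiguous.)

7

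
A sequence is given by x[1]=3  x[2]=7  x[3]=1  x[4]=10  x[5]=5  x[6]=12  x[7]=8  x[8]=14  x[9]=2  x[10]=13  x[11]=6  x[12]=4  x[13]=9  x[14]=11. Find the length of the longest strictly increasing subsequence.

Track the smallest tail for each achievable length (strict):
3 → extends → [3]
7 → extends → [3, 7]
1 → replaces 3 → [1, 7]
10 → extends → [1, 7, 10]
5 → replaces 7 → [1, 5, 10]
12 → extends → [1, 5, 10, 12]
8 → replaces 10 → [1, 5, 8, 12]
14 → extends → [1, 5, 8, 12, 14]
2 → replaces 5 → [1, 2, 8, 12, 14]
13 → replaces 14 → [1, 2, 8, 12, 13]
6 → replaces 8 → [1, 2, 6, 12, 13]
4 → replaces 6 → [1, 2, 4, 12, 13]
9 → replaces 12 → [1, 2, 4, 9, 13]
11 → replaces 13 → [1, 2, 4, 9, 11]
Five tails, so the longest strictly increasing subsequence has length 5 (e.g. 3, 7, 10, 12, 14).

5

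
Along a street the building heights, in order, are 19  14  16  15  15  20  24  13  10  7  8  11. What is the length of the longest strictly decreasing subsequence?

6

Negate each value so 'decreasing' becomes 'increasing', then run patience tails on the negated sequence:
-19 → extends → [-19]
-14 → extends → [-19, -14]
-16 → replaces -14 → [-19, -16]
-15 → extends → [-19, -16, -15]
-15 → already a tail → [-19, -16, -15]
-20 → replaces -19 → [-20, -16, -15]
-24 → replaces -20 → [-24, -16, -15]
-13 → extends → [-24, -16, -15, -13]
-10 → extends → [-24, -16, -15, -13, -10]
-7 → extends → [-24, -16, -15, -13, -10, -7]
-8 → replaces -7 → [-24, -16, -15, -13, -10, -8]
-11 → replaces -10 → [-24, -16, -15, -13, -11, -8]
Six tails, so the longest strictly decreasing subsequence of the original has length 6.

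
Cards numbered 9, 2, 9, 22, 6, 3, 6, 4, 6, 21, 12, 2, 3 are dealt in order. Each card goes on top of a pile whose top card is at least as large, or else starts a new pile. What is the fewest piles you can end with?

5

Place each on the leftmost legal pile:
9 → new pile 1 (tops now [9])
2 → pile 1 (tops now [2])
9 → new pile 2 (tops now [2, 9])
22 → new pile 3 (tops now [2, 9, 22])
6 → pile 2 (tops now [2, 6, 22])
3 → pile 2 (tops now [2, 3, 22])
6 → pile 3 (tops now [2, 3, 6])
4 → pile 3 (tops now [2, 3, 4])
6 → new pile 4 (tops now [2, 3, 4, 6])
21 → new pile 5 (tops now [2, 3, 4, 6, 21])
12 → pile 5 (tops now [2, 3, 4, 6, 12])
2 → pile 1 (tops now [2, 3, 4, 6, 12])
3 → pile 2 (tops now [2, 3, 4, 6, 12])
Five piles.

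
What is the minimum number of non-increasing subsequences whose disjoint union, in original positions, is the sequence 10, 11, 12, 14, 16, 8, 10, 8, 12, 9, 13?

5

Place each on the leftmost legal pile:
10 → new pile 1 (tops now [10])
11 → new pile 2 (tops now [10, 11])
12 → new pile 3 (tops now [10, 11, 12])
14 → new pile 4 (tops now [10, 11, 12, 14])
16 → new pile 5 (tops now [10, 11, 12, 14, 16])
8 → pile 1 (tops now [8, 11, 12, 14, 16])
10 → pile 2 (tops now [8, 10, 12, 14, 16])
8 → pile 1 (tops now [8, 10, 12, 14, 16])
12 → pile 3 (tops now [8, 10, 12, 14, 16])
9 → pile 2 (tops now [8, 9, 12, 14, 16])
13 → pile 4 (tops now [8, 9, 12, 13, 16])
Five piles.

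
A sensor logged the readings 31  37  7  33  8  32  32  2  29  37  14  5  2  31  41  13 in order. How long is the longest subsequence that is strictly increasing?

5

Track the smallest tail for each achievable length (strict):
31 → extends → [31]
37 → extends → [31, 37]
7 → replaces 31 → [7, 37]
33 → replaces 37 → [7, 33]
8 → replaces 33 → [7, 8]
32 → extends → [7, 8, 32]
32 → already a tail → [7, 8, 32]
2 → replaces 7 → [2, 8, 32]
29 → replaces 32 → [2, 8, 29]
37 → extends → [2, 8, 29, 37]
14 → replaces 29 → [2, 8, 14, 37]
5 → replaces 8 → [2, 5, 14, 37]
2 → already a tail → [2, 5, 14, 37]
31 → replaces 37 → [2, 5, 14, 31]
41 → extends → [2, 5, 14, 31, 41]
13 → replaces 14 → [2, 5, 13, 31, 41]
Five tails, so the longest strictly increasing subsequence has length 5 (e.g. 7, 8, 32, 37, 41).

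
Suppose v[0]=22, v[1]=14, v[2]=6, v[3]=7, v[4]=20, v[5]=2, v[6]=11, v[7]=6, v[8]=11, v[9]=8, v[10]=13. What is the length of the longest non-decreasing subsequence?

Let dp[i] be the length of the longest such subsequence ending at index i:
i:      0  1  2  3  4  5  6  7  8  9 10
v[i]:  22 14  6  7 20  2 11  6 11  8 13
dp:     1  1  1  2  3  1  3  2  4  3  5
Maximum dp value is 5.

5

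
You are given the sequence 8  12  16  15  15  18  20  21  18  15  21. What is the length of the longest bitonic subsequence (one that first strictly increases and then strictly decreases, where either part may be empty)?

inc[i] = longest strictly increasing subsequence ending at i; dec[i] = longest strictly decreasing subsequence starting at i:
i:      1  2  3  4  5  6  7  8  9 10 11
a[i]:   8 12 16 15 15 18 20 21 18 15 21
inc:    1  2  3  3  3  4  5  6  4  3  6
dec:    1  1  2  1  1  2  3  3  2  1  1
Best peak at i=8 (value 21): inc=6, dec=3, length 6+3−1 = 8.

8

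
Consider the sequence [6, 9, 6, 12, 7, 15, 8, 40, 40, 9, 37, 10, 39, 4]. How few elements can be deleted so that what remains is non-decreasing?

7

Fewest deletions = n − (longest non-decreasing subsequence).
i:      1  2  3  4  5  6  7  8  9 10 11 12 13 14
a[i]:   6  9  6 12  7 15  8 40 40  9 37 10 39  4
dp:     1  2  2  3  3  4  4  5  6  5  6  6  7  1
max dp = 7, so deletions = 14 − 7 = 7.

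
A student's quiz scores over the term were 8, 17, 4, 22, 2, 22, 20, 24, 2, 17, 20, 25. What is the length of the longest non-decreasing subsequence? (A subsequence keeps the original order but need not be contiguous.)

6

Track the smallest tail for each achievable length (allowing ties):
8 → extends → [8]
17 → extends → [8, 17]
4 → replaces 8 → [4, 17]
22 → extends → [4, 17, 22]
2 → replaces 4 → [2, 17, 22]
22 → extends → [2, 17, 22, 22]
20 → replaces 22 → [2, 17, 20, 22]
24 → extends → [2, 17, 20, 22, 24]
2 → replaces 17 → [2, 2, 20, 22, 24]
17 → replaces 20 → [2, 2, 17, 22, 24]
20 → replaces 22 → [2, 2, 17, 20, 24]
25 → extends → [2, 2, 17, 20, 24, 25]
Six tails, so the longest non-decreasing subsequence has length 6 (e.g. 8, 17, 22, 22, 24, 25).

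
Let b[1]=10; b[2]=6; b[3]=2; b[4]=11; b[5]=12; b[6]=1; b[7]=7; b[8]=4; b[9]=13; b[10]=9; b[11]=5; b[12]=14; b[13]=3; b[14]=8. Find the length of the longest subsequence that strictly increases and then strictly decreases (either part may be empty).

inc[i] = longest strictly increasing subsequence ending at i; dec[i] = longest strictly decreasing subsequence starting at i:
i:      1  2  3  4  5  6  7  8  9 10 11 12 13 14
b[i]:  10  6  2 11 12  1  7  4 13  9  5 14  3  8
inc:    1  1  1  2  3  1  2  2  4  3  3  5  2  4
dec:    4  3  2  4  4  1  3  2  4  3  2  2  1  1
Best peak at i=9 (value 13): inc=4, dec=4, length 4+4−1 = 7.

7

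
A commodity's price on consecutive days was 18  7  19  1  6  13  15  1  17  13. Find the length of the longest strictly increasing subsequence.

Track the smallest tail for each achievable length (strict):
18 → extends → [18]
7 → replaces 18 → [7]
19 → extends → [7, 19]
1 → replaces 7 → [1, 19]
6 → replaces 19 → [1, 6]
13 → extends → [1, 6, 13]
15 → extends → [1, 6, 13, 15]
1 → already a tail → [1, 6, 13, 15]
17 → extends → [1, 6, 13, 15, 17]
13 → already a tail → [1, 6, 13, 15, 17]
Five tails, so the longest strictly increasing subsequence has length 5 (e.g. 1, 6, 13, 15, 17).

5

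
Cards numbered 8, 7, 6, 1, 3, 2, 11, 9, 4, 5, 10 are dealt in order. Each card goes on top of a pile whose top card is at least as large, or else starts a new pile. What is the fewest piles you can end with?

5

The minimum number of non-increasing subsequences covering a sequence equals the length of its longest strictly increasing subsequence.
LIS length is 5 (e.g. 1, 3, 4, 5, 10), so 5 piles are needed.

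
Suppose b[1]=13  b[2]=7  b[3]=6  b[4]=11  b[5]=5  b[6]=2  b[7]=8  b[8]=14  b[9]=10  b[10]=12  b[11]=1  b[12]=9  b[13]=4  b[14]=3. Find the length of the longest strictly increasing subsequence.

4

Let dp[i] be the length of the longest such subsequence ending at index i:
i:      1  2  3  4  5  6  7  8  9 10 11 12 13 14
b[i]:  13  7  6 11  5  2  8 14 10 12  1  9  4  3
dp:     1  1  1  2  1  1  2  3  3  4  1  3  2  2
Maximum dp value is 4.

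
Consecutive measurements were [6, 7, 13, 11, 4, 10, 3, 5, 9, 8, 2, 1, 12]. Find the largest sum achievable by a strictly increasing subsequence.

Let S[i] be the best sum of a strictly increasing subsequence ending at i:
i:      1  2  3  4  5  6  7  8  9 10 11 12 13
a[i]:   6  7 13 11  4 10  3  5  9  8  2  1 12
S:      6 13 26 24  4 23  3  9 22 21  2  1 36
Maximum is 36 (e.g. 6 + 7 + 11 + 12).

36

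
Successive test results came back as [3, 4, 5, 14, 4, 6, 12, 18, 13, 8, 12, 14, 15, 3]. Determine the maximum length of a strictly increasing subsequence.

Track the smallest tail for each achievable length (strict):
3 → extends → [3]
4 → extends → [3, 4]
5 → extends → [3, 4, 5]
14 → extends → [3, 4, 5, 14]
4 → already a tail → [3, 4, 5, 14]
6 → replaces 14 → [3, 4, 5, 6]
12 → extends → [3, 4, 5, 6, 12]
18 → extends → [3, 4, 5, 6, 12, 18]
13 → replaces 18 → [3, 4, 5, 6, 12, 13]
8 → replaces 12 → [3, 4, 5, 6, 8, 13]
12 → replaces 13 → [3, 4, 5, 6, 8, 12]
14 → extends → [3, 4, 5, 6, 8, 12, 14]
15 → extends → [3, 4, 5, 6, 8, 12, 14, 15]
3 → already a tail → [3, 4, 5, 6, 8, 12, 14, 15]
Eight tails, so the longest strictly increasing subsequence has length 8 (e.g. 3, 4, 5, 6, 12, 13, 14, 15).

8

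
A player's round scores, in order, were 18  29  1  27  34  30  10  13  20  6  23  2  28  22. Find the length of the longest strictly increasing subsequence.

6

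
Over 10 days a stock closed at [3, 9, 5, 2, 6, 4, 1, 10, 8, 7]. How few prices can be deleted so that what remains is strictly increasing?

Fewest deletions = n − (longest strictly increasing subsequence).
Patience tails:
3 → extends → [3]
9 → extends → [3, 9]
5 → replaces 9 → [3, 5]
2 → replaces 3 → [2, 5]
6 → extends → [2, 5, 6]
4 → replaces 5 → [2, 4, 6]
1 → replaces 2 → [1, 4, 6]
10 → extends → [1, 4, 6, 10]
8 → replaces 10 → [1, 4, 6, 8]
7 → replaces 8 → [1, 4, 6, 7]
Longest strictly increasing subsequence has length 4, so deletions = 10 − 4 = 6.

6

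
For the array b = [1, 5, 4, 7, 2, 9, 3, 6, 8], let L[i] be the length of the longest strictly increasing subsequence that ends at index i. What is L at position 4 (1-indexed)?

dp[i] = 1 + max{dp[j] : j<i, b[j]<b[i]} (or 1 if no such j):
i:     1 2 3 4 5 6 7 8 9
b[i]:  1 5 4 7 2 9 3 6 8
dp:    1 2 2 3 2 4 3 4 5
At index 4 the value is 3.

3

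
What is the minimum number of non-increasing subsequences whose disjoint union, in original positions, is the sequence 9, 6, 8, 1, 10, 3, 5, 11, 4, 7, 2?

4

Place each on the leftmost legal pile:
9 → new pile 1 (tops now [9])
6 → pile 1 (tops now [6])
8 → new pile 2 (tops now [6, 8])
1 → pile 1 (tops now [1, 8])
10 → new pile 3 (tops now [1, 8, 10])
3 → pile 2 (tops now [1, 3, 10])
5 → pile 3 (tops now [1, 3, 5])
11 → new pile 4 (tops now [1, 3, 5, 11])
4 → pile 3 (tops now [1, 3, 4, 11])
7 → pile 4 (tops now [1, 3, 4, 7])
2 → pile 2 (tops now [1, 2, 4, 7])
Four piles.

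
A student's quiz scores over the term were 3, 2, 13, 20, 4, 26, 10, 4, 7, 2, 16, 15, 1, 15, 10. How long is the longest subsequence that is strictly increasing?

4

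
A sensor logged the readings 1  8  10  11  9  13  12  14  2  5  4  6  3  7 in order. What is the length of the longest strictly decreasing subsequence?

Negate each value so 'decreasing' becomes 'increasing', then run patience tails on the negated sequence:
-1 → extends → [-1]
-8 → replaces -1 → [-8]
-10 → replaces -8 → [-10]
-11 → replaces -10 → [-11]
-9 → extends → [-11, -9]
-13 → replaces -11 → [-13, -9]
-12 → replaces -9 → [-13, -12]
-14 → replaces -13 → [-14, -12]
-2 → extends → [-14, -12, -2]
-5 → replaces -2 → [-14, -12, -5]
-4 → extends → [-14, -12, -5, -4]
-6 → replaces -5 → [-14, -12, -6, -4]
-3 → extends → [-14, -12, -6, -4, -3]
-7 → replaces -6 → [-14, -12, -7, -4, -3]
Five tails, so the longest strictly decreasing subsequence of the original has length 5.

5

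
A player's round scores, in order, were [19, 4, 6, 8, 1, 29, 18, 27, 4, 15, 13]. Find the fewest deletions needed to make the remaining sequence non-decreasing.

Fewest deletions = n − (longest non-decreasing subsequence).
i:      1  2  3  4  5  6  7  8  9 10 11
a[i]:  19  4  6  8  1 29 18 27  4 15 13
dp:     1  1  2  3  1  4  4  5  2  4  4
max dp = 5, so deletions = 11 − 5 = 6.

6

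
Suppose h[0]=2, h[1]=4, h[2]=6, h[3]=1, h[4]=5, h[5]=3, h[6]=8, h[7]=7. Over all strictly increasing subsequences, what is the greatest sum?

20

Let S[i] be the best sum of a strictly increasing subsequence ending at i:
i:      0  1  2  3  4  5  6  7
h[i]:   2  4  6  1  5  3  8  7
S:      2  6 12  1 11  5 20 19
Maximum is 20 (e.g. 2 + 4 + 6 + 8).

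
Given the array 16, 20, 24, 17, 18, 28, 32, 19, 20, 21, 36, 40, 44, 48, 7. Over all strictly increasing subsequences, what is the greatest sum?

Let S[i] be the best sum of a strictly increasing subsequence ending at i:
i:       1   2   3   4   5   6   7   8   9  10  11  12  13  14  15
a[i]:   16  20  24  17  18  28  32  19  20  21  36  40  44  48   7
S:      16  36  60  33  51  88 120  70  90 111 156 196 240 288   7
Maximum is 288 (e.g. 16 + 20 + 24 + 28 + 32 + 36 + 40 + 44 + 48).

288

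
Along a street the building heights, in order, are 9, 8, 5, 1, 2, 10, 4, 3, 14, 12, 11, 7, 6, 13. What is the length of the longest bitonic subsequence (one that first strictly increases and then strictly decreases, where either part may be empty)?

8

inc[i] = longest strictly increasing subsequence ending at i; dec[i] = longest strictly decreasing subsequence starting at i:
i:      1  2  3  4  5  6  7  8  9 10 11 12 13 14
a[i]:   9  8  5  1  2 10  4  3 14 12 11  7  6 13
inc:    1  1  1  1  2  3  3  3  4  4  4  4  4  5
dec:    5  4  3  1  1  3  2  1  5  4  3  2  1  1
Best peak at i=9 (value 14): inc=4, dec=5, length 4+5−1 = 8.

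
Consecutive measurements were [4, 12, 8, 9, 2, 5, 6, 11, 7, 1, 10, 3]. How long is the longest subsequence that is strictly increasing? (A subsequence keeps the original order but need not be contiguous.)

5

Let dp[i] be the length of the longest such subsequence ending at index i:
i:      1  2  3  4  5  6  7  8  9 10 11 12
a[i]:   4 12  8  9  2  5  6 11  7  1 10  3
dp:     1  2  2  3  1  2  3  4  4  1  5  2
Maximum dp value is 5.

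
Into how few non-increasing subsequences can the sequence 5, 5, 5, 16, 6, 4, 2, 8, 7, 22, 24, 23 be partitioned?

5

The minimum number of non-increasing subsequences covering a sequence equals the length of its longest strictly increasing subsequence.
LIS length is 5 (e.g. 5, 6, 8, 22, 24), so 5 piles are needed.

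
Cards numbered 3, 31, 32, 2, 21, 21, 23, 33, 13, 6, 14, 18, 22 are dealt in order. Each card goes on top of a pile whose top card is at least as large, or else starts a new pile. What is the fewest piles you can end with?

Place each on the leftmost legal pile:
3 → new pile 1 (tops now [3])
31 → new pile 2 (tops now [3, 31])
32 → new pile 3 (tops now [3, 31, 32])
2 → pile 1 (tops now [2, 31, 32])
21 → pile 2 (tops now [2, 21, 32])
21 → pile 2 (tops now [2, 21, 32])
23 → pile 3 (tops now [2, 21, 23])
33 → new pile 4 (tops now [2, 21, 23, 33])
13 → pile 2 (tops now [2, 13, 23, 33])
6 → pile 2 (tops now [2, 6, 23, 33])
14 → pile 3 (tops now [2, 6, 14, 33])
18 → pile 4 (tops now [2, 6, 14, 18])
22 → new pile 5 (tops now [2, 6, 14, 18, 22])
Five piles.

5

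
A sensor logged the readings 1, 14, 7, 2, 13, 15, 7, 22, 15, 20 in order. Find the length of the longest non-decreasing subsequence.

6

Track the smallest tail for each achievable length (allowing ties):
1 → extends → [1]
14 → extends → [1, 14]
7 → replaces 14 → [1, 7]
2 → replaces 7 → [1, 2]
13 → extends → [1, 2, 13]
15 → extends → [1, 2, 13, 15]
7 → replaces 13 → [1, 2, 7, 15]
22 → extends → [1, 2, 7, 15, 22]
15 → replaces 22 → [1, 2, 7, 15, 15]
20 → extends → [1, 2, 7, 15, 15, 20]
Six tails, so the longest non-decreasing subsequence has length 6 (e.g. 1, 7, 13, 15, 15, 20).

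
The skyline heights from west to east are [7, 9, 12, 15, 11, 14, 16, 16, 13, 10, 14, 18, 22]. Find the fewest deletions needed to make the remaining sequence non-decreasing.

5

Fewest deletions = n − (longest non-decreasing subsequence).
Patience tails:
7 → extends → [7]
9 → extends → [7, 9]
12 → extends → [7, 9, 12]
15 → extends → [7, 9, 12, 15]
11 → replaces 12 → [7, 9, 11, 15]
14 → replaces 15 → [7, 9, 11, 14]
16 → extends → [7, 9, 11, 14, 16]
16 → extends → [7, 9, 11, 14, 16, 16]
13 → replaces 14 → [7, 9, 11, 13, 16, 16]
10 → replaces 11 → [7, 9, 10, 13, 16, 16]
14 → replaces 16 → [7, 9, 10, 13, 14, 16]
18 → extends → [7, 9, 10, 13, 14, 16, 18]
22 → extends → [7, 9, 10, 13, 14, 16, 18, 22]
Longest non-decreasing subsequence has length 8, so deletions = 13 − 8 = 5.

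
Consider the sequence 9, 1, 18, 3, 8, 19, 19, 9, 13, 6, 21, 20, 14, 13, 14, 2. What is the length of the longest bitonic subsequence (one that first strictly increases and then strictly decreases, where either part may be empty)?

10

inc[i] = longest strictly increasing subsequence ending at i; dec[i] = longest strictly decreasing subsequence starting at i:
i:      1  2  3  4  5  6  7  8  9 10 11 12 13 14 15 16
a[i]:   9  1 18  3  8 19 19  9 13  6 21 20 14 13 14  2
inc:    1  1  2  2  3  4  4  4  5  3  6  6  6  5  6  2
dec:    4  1  4  2  3  4  4  3  3  2  5  4  3  2  2  1
Best peak at i=11 (value 21): inc=6, dec=5, length 6+5−1 = 10.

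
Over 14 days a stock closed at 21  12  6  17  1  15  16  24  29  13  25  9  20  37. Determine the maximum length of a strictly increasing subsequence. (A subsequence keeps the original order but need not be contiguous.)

Let dp[i] be the length of the longest such subsequence ending at index i:
i:      1  2  3  4  5  6  7  8  9 10 11 12 13 14
a[i]:  21 12  6 17  1 15 16 24 29 13 25  9 20 37
dp:     1  1  1  2  1  2  3  4  5  2  5  2  4  6
Maximum dp value is 6.

6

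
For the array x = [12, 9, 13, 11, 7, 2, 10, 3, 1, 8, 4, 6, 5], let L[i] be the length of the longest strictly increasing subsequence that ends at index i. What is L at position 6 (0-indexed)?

dp[i] = 1 + max{dp[j] : j<i, x[j]<x[i]} (or 1 if no such j):
i:      0  1  2  3  4  5  6  7  8  9 10 11 12
x[i]:  12  9 13 11  7  2 10  3  1  8  4  6  5
dp:     1  1  2  2  1  1  2  2  1  3  3  4  4
At index 6 the value is 2.

2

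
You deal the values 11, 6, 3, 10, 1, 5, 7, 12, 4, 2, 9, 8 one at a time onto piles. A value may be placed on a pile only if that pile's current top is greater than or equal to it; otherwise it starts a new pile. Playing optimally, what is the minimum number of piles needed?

4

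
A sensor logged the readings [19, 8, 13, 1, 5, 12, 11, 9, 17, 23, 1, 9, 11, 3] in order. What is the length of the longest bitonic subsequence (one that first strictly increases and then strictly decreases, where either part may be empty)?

inc[i] = longest strictly increasing subsequence ending at i; dec[i] = longest strictly decreasing subsequence starting at i:
i:      1  2  3  4  5  6  7  8  9 10 11 12 13 14
a[i]:  19  8 13  1  5 12 11  9 17 23  1  9 11  3
inc:    1  1  2  1  2  3  3  3  4  5  1  3  4  2
dec:    6  3  5  1  2  4  3  2  3  3  1  2  2  1
Best peak at i=10 (value 23): inc=5, dec=3, length 5+3−1 = 7.

7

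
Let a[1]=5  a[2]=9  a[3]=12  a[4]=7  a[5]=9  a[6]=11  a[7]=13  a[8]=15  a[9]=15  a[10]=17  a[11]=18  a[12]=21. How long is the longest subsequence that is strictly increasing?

Let dp[i] be the length of the longest such subsequence ending at index i:
i:      1  2  3  4  5  6  7  8  9 10 11 12
a[i]:   5  9 12  7  9 11 13 15 15 17 18 21
dp:     1  2  3  2  3  4  5  6  6  7  8  9
Maximum dp value is 9.

9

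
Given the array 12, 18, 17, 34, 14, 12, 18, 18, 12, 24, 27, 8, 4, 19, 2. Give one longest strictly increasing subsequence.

12, 17, 18, 24, 27

Patience tails give the LIS length; then backtrack through the dp parents:
12 → extends → [12]
18 → extends → [12, 18]
17 → replaces 18 → [12, 17]
34 → extends → [12, 17, 34]
14 → replaces 17 → [12, 14, 34]
12 → already a tail → [12, 14, 34]
18 → replaces 34 → [12, 14, 18]
18 → already a tail → [12, 14, 18]
12 → already a tail → [12, 14, 18]
24 → extends → [12, 14, 18, 24]
27 → extends → [12, 14, 18, 24, 27]
8 → replaces 12 → [8, 14, 18, 24, 27]
4 → replaces 8 → [4, 14, 18, 24, 27]
19 → replaces 24 → [4, 14, 18, 19, 27]
2 → replaces 4 → [2, 14, 18, 19, 27]
Length 5; one witness is 12, 17, 18, 24, 27.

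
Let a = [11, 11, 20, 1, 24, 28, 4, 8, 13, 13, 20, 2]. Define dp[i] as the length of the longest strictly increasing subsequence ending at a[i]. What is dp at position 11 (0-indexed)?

dp[i] = 1 + max{dp[j] : j<i, a[j]<a[i]} (or 1 if no such j):
i:      0  1  2  3  4  5  6  7  8  9 10 11
a[i]:  11 11 20  1 24 28  4  8 13 13 20  2
dp:     1  1  2  1  3  4  2  3  4  4  5  2
At index 11 the value is 2.

2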